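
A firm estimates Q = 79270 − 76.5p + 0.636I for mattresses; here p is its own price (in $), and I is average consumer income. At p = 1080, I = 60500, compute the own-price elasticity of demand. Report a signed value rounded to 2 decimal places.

At the given values, Q = 79270 − 76.5(1080) + 0.636(60500) = 35128.
∂Q/∂p = −76.5.
E = (-76.5) × (1080/35128) = -2.3519…

-2.35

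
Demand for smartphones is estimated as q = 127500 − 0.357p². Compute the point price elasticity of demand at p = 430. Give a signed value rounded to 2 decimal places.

dq/dp = −2·0.357·p = -307.02. At p = 430, q = 61490.7.
Ed = (dq/dp)·(p/q) = (-307.02) × (430/61490.7) = -2.1469…

-2.15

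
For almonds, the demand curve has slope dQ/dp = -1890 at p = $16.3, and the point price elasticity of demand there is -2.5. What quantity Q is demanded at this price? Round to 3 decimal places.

12322.800

Ed = (dQ/dp)·(p/Q) ⇒ Q = (dQ/dp)·p/Ed = (-1890)·16.3/(-2.5) = 12322.8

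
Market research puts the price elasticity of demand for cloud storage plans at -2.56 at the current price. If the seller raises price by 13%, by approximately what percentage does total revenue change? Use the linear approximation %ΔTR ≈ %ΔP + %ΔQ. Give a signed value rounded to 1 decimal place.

-20.3%

%ΔQ ≈ Ed × %ΔP = (-2.56) × (+13%) = -33.2800%
%ΔTR ≈ %ΔP + %ΔQ = (+13%) + (-33.2800%) = -20.2800%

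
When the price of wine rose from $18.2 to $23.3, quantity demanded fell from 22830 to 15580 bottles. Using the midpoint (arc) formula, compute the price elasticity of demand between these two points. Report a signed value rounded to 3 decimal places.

-1.536

%ΔQ = (15580 − 22830) / [(22830 + 15580)/2] = -7250/19205 = -0.377505…
%ΔP = (23.3 − 18.2) / [(18.2 + 23.3)/2] = 5.1/20.75 = 0.245783…
Arc Ed = %ΔQ / %ΔP = (-7250/19205) / (5.1/20.75) = -1.53593…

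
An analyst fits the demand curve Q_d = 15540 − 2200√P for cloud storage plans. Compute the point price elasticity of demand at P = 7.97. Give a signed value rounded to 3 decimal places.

-0.333

dQ_d/dP = −2200/(2√P) = -389.64. At P = 7.97, Q_d = 9329.14.
Ed = (dQ_d/dP)·(P/Q_d) = (-389.64) × (7.97/9329.14) = -0.33287…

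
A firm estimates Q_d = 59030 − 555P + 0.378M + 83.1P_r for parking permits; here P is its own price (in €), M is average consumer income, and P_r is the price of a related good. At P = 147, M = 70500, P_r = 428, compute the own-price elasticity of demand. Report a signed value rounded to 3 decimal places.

At the given values, Q_d = 59030 − 555(147) + 0.378(70500) + 83.1(428) = 39660.8.
∂Q_d/∂P = −555.
E = (-555) × (147/39660.8) = -2.05706…

-2.057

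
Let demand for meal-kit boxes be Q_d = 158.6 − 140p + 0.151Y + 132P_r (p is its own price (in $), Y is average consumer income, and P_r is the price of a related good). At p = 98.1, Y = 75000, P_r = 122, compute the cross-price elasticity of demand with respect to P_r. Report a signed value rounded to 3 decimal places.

1.162

At the given values, Q_d = 158.6 − 140(98.1) + 0.151(75000) + 132(122) = 13853.6.
∂Q_d/∂P_r = 132.
E = (132) × (122/13853.6) = 1.16244…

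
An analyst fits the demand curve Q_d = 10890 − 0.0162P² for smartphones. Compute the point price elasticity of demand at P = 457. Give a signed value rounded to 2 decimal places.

dQ_d/dP = −2·0.0162·P = -14.8068. At P = 457, Q_d = 7506.6462.
Ed = (dQ_d/dP)·(P/Q_d) = (-14.8068) × (457/7506.6462) = -0.9014…

-0.90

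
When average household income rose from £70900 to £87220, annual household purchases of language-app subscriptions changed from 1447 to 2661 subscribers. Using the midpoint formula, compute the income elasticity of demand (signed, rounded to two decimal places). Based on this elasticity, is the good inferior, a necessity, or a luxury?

%ΔQ = (2661 − 1447)/[( 1447 + 2661)/2] = 1214/2054 = 0.591041…
%ΔIncome = (87220 − 70900)/[( 70900 + 87220)/2] = 16320/79060 = 0.206425…
E_income = (1214/2054) / (16320/79060) = 2.8632…
E_income > 1 ⇒ normal good, luxury.

2.86; luxury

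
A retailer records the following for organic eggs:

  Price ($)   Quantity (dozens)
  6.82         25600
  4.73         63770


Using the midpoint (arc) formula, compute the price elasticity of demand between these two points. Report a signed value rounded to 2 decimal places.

-2.36

%ΔQ = (63770 − 25600) / [(25600 + 63770)/2] = 38170/44685 = 0.854201…
%ΔP = (4.73 − 6.82) / [(6.82 + 4.73)/2] = -2.09/5.775 = -0.361904…
Arc Ed = %ΔQ / %ΔP = (38170/44685) / (-2.09/5.775) = -2.3602…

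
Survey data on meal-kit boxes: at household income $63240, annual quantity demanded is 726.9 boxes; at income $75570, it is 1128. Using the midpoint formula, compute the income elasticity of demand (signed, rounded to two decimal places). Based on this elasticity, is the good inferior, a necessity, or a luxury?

%ΔQ = (1128 − 726.9)/[( 726.9 + 1128)/2] = 401.1/927.45 = 0.432476…
%ΔIncome = (75570 − 63240)/[( 63240 + 75570)/2] = 12330/69405 = 0.177652…
E_income = (401.1/927.45) / (12330/69405) = 2.4343…
E_income > 1 ⇒ normal good, luxury.

2.43; luxury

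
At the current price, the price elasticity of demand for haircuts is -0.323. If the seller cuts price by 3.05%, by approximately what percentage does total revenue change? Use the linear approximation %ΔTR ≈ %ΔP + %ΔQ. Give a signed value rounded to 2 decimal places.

%ΔQ ≈ Ed × %ΔP = (-0.323) × (-3.05%) = +0.9852%
%ΔTR ≈ %ΔP + %ΔQ = (-3.05%) + (+0.9852%) = -2.0649%

-2.06%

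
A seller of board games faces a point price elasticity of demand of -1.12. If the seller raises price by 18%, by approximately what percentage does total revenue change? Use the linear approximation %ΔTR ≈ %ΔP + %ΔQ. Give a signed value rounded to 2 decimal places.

-2.16%

%ΔQ ≈ Ed × %ΔP = (-1.12) × (+18%) = -20.1600%
%ΔTR ≈ %ΔP + %ΔQ = (+18%) + (-20.1600%) = -2.1600%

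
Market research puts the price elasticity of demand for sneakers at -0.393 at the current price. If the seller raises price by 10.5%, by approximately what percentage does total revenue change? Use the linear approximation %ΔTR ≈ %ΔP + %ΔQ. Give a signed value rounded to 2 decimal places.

%ΔQ ≈ Ed × %ΔP = (-0.393) × (+10.5%) = -4.1265%
%ΔTR ≈ %ΔP + %ΔQ = (+10.5%) + (-4.1265%) = +6.3735%

+6.37%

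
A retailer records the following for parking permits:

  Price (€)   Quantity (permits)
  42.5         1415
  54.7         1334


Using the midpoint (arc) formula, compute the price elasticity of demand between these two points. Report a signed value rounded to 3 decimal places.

%ΔQ = (1334 − 1415) / [(1415 + 1334)/2] = -81/1374.5 = -0.058930…
%ΔP = (54.7 − 42.5) / [(42.5 + 54.7)/2] = 12.2/48.6 = 0.251028…
Arc Ed = %ΔQ / %ΔP = (-81/1374.5) / (12.2/48.6) = -0.23475…

-0.235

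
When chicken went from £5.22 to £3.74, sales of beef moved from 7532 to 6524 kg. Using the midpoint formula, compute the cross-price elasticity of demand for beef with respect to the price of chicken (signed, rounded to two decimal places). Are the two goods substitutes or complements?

0.43; substitutes

%ΔQ_{beef} = (6524 − 7532)/avg = -1008/7028 = -0.143426…
%ΔP_{chicken} = (3.74 − 5.22)/avg = -1.48/4.48 = -0.330357…
E_cross = (-1008/7028) / (-1.48/4.48) = 0.4341…
E_cross > 0 ⇒ the goods are substitutes.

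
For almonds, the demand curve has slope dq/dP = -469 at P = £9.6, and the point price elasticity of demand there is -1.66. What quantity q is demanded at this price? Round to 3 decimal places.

Ed = (dq/dP)·(P/q) ⇒ q = (dq/dP)·P/Ed = (-469)·9.6/(-1.66) = 2712.28915…

2712.289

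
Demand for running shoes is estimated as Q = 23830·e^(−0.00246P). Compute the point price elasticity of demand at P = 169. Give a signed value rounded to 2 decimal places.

-0.42

dQ/dP = −0.00246·Q = -38.6817. At P = 169, Q = 15724.3.
Ed = (dQ/dP)·(P/Q) = (-38.6817) × (169/15724.3) = -0.4157…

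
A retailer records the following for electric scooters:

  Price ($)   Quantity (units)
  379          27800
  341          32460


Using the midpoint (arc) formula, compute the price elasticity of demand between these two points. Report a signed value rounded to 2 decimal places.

%ΔQ = (32460 − 27800) / [(27800 + 32460)/2] = 4660/30130 = 0.154663…
%ΔP = (341 − 379) / [(379 + 341)/2] = -38/360 = -0.105555…
Arc Ed = %ΔQ / %ΔP = (4660/30130) / (-38/360) = -1.4652…

-1.47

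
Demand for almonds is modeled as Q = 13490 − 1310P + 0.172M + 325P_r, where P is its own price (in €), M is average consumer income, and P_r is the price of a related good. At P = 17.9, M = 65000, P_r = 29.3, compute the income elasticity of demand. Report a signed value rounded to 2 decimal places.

1.04

At the given values, Q = 13490 − 1310(17.9) + 0.172(65000) + 325(29.3) = 10743.5.
∂Q/∂M = 0.172.
E = (0.172) × (65000/10743.5) = 1.0406…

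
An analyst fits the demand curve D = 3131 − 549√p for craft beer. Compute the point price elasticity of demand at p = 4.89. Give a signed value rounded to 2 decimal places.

dD/dp = −549/(2√p) = -124.133. At p = 4.89, D = 1916.98.
Ed = (dD/dp)·(p/D) = (-124.133) × (4.89/1916.98) = -0.3166…

-0.32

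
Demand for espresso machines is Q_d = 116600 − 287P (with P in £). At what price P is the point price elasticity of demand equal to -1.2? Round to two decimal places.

Ed = −287P/(116600 − 287P). Set this equal to -1.2:
287P = 1.2·(116600 − 287P) ⇒ 287P(1 + 1.2) = 1.2·116600
P = 1.2·116600 / (287·2.2) = 221.6027…

221.60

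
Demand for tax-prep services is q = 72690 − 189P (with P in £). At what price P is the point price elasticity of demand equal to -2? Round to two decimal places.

Ed = −189P/(72690 − 189P). Set this equal to -2:
189P = 2·(72690 − 189P) ⇒ 189P(1 + 2) = 2·72690
P = 2·72690 / (189·3) = 256.4021…

256.40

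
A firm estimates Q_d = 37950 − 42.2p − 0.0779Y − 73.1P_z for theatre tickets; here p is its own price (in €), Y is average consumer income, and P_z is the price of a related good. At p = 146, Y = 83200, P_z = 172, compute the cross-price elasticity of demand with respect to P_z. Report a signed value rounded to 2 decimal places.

At the given values, Q_d = 37950 − 42.2(146) − 0.0779(83200) − 73.1(172) = 12734.32.
∂Q_d/∂P_z = -73.1.
E = (-73.1) × (172/12734.32) = -0.9873…

-0.99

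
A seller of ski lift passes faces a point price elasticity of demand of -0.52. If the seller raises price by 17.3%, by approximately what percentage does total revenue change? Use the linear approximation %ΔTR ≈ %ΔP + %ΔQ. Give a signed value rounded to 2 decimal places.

+8.30%

%ΔQ ≈ Ed × %ΔP = (-0.52) × (+17.3%) = -8.9960%
%ΔTR ≈ %ΔP + %ΔQ = (+17.3%) + (-8.9960%) = +8.3040%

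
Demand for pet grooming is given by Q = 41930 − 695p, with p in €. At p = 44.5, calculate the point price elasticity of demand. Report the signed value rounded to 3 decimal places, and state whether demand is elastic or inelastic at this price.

dQ/dp = −695. At p = 44.5, Q = 41930 − 695(44.5) = 11002.5.
Ed = (dQ/dp)·(p/Q) = −695 × (44.5/11002.5) = -2.81095…
|Ed| = 2.811 > 1, so demand is elastic.

-2.811; elastic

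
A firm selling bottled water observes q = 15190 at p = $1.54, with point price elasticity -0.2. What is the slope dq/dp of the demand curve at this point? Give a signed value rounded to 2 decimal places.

-1972.73

Ed = (dq/dp)·(p/q) ⇒ dq/dp = Ed·q/p = (-0.2)·15190/1.54 = -1972.7272…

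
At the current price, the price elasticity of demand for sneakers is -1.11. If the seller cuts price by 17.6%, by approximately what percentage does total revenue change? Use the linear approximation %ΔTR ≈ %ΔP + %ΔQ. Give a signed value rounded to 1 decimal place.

%ΔQ ≈ Ed × %ΔP = (-1.11) × (-17.6%) = +19.5360%
%ΔTR ≈ %ΔP + %ΔQ = (-17.6%) + (+19.5360%) = +1.9360%

+1.9%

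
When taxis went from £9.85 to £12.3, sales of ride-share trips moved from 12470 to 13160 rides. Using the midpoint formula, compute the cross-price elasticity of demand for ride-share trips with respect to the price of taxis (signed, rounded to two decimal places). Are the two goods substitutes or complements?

0.24; substitutes

%ΔQ_{ride-share trips} = (13160 − 12470)/avg = 690/12815 = 0.053843…
%ΔP_{taxis} = (12.3 − 9.85)/avg = 2.45/11.075 = 0.221218…
E_cross = (690/12815) / (2.45/11.075) = 0.2433…
E_cross > 0 ⇒ the goods are substitutes.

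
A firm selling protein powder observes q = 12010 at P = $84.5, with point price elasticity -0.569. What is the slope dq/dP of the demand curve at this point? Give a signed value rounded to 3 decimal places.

-80.872

Ed = (dq/dP)·(P/q) ⇒ dq/dP = Ed·q/P = (-0.569)·12010/84.5 = -80.87207…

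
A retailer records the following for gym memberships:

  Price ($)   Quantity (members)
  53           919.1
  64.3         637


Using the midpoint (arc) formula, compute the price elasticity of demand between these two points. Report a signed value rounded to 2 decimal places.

-1.88

%ΔQ = (637 − 919.1) / [(919.1 + 637)/2] = -282.1/778.05 = -0.362573…
%ΔP = (64.3 − 53) / [(53 + 64.3)/2] = 11.3/58.65 = 0.192668…
Arc Ed = %ΔQ / %ΔP = (-282.1/778.05) / (11.3/58.65) = -1.8818…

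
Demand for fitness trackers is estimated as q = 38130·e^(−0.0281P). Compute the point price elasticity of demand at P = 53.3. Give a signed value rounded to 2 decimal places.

dq/dP = −0.0281·q = -239.617. At P = 53.3, q = 8527.29.
Ed = (dq/dP)·(P/q) = (-239.617) × (53.3/8527.29) = -1.4977…

-1.50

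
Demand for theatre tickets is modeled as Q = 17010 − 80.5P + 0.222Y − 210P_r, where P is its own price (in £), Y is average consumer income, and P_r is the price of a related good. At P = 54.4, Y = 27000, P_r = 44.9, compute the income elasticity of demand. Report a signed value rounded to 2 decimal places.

0.65

At the given values, Q = 17010 − 80.5(54.4) + 0.222(27000) − 210(44.9) = 9195.8.
∂Q/∂Y = 0.222.
E = (0.222) × (27000/9195.8) = 0.6518…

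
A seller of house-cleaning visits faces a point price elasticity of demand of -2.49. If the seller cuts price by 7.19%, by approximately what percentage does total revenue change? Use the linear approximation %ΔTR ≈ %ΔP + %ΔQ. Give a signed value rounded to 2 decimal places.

+10.71%

%ΔQ ≈ Ed × %ΔP = (-2.49) × (-7.19%) = +17.9031%
%ΔTR ≈ %ΔP + %ΔQ = (-7.19%) + (+17.9031%) = +10.7131%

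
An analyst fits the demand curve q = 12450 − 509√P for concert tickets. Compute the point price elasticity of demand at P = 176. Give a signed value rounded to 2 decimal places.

-0.59

dq/dP = −509/(2√P) = -19.1837. At P = 176, q = 5697.35.
Ed = (dq/dP)·(P/q) = (-19.1837) × (176/5697.35) = -0.5926…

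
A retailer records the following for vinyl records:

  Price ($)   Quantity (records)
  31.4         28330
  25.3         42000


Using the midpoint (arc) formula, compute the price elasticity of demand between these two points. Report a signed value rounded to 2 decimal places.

%ΔQ = (42000 − 28330) / [(28330 + 42000)/2] = 13670/35165 = 0.388738…
%ΔP = (25.3 − 31.4) / [(31.4 + 25.3)/2] = -6.1/28.35 = -0.215167…
Arc Ed = %ΔQ / %ΔP = (13670/35165) / (-6.1/28.35) = -1.8066…

-1.81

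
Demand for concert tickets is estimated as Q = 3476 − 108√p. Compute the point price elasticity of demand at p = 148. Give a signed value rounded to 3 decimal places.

-0.304

dQ/dp = −108/(2√p) = -4.43877. At p = 148, Q = 2162.12.
Ed = (dQ/dp)·(p/Q) = (-4.43877) × (148/2162.12) = -0.30383…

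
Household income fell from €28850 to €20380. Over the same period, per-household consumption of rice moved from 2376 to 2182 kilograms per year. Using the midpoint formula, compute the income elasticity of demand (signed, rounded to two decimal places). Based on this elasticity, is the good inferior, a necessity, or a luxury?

%ΔQ = (2182 − 2376)/[( 2376 + 2182)/2] = -194/2279 = -0.085125…
%ΔIncome = (20380 − 28850)/[( 28850 + 20380)/2] = -8470/24615 = -0.344099…
E_income = (-194/2279) / (-8470/24615) = 0.2473…
0 < E_income < 1 ⇒ normal good, necessity.

0.25; necessity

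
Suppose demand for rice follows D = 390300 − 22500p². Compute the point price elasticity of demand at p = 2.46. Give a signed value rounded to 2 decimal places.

-1.07

dD/dp = −2·22500·p = -110700. At p = 2.46, D = 254139.
Ed = (dD/dp)·(p/D) = (-110700) × (2.46/254139) = -1.0715…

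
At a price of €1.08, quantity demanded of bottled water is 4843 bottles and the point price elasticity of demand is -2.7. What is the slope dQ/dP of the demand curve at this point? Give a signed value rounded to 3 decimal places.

-12107.500

Ed = (dQ/dP)·(P/Q) ⇒ dQ/dP = Ed·Q/P = (-2.7)·4843/1.08 = -12107.5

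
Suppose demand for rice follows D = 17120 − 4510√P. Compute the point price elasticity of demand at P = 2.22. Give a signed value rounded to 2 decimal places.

-0.32

dD/dP = −4510/(2√P) = -1513.46. At P = 2.22, D = 10400.3.
Ed = (dD/dP)·(P/D) = (-1513.46) × (2.22/10400.3) = -0.3230…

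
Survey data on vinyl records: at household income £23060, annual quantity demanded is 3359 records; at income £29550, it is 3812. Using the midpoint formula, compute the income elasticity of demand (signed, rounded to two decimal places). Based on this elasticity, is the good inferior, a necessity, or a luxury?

%ΔQ = (3812 − 3359)/[( 3359 + 3812)/2] = 453/3585.5 = 0.126342…
%ΔIncome = (29550 − 23060)/[( 23060 + 29550)/2] = 6490/26305 = 0.246721…
E_income = (453/3585.5) / (6490/26305) = 0.5120…
0 < E_income < 1 ⇒ normal good, necessity.

0.51; necessity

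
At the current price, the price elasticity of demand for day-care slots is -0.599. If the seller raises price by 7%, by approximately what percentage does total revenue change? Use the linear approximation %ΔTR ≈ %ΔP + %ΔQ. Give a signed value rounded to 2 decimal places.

%ΔQ ≈ Ed × %ΔP = (-0.599) × (+7%) = -4.1930%
%ΔTR ≈ %ΔP + %ΔQ = (+7%) + (-4.1930%) = +2.8070%

+2.81%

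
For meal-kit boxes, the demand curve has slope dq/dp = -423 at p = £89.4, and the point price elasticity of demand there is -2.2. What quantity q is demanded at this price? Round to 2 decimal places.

Ed = (dq/dp)·(p/q) ⇒ q = (dq/dp)·p/Ed = (-423)·89.4/(-2.2) = 17189.1818…

17189.18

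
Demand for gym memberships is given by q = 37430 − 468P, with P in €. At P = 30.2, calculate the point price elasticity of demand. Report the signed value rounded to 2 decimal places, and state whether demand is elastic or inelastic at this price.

dq/dP = −468. At P = 30.2, q = 37430 − 468(30.2) = 23296.4.
Ed = (dq/dP)·(P/q) = −468 × (30.2/23296.4) = -0.6066…
|Ed| = 0.61 < 1, so demand is inelastic.

-0.61; inelastic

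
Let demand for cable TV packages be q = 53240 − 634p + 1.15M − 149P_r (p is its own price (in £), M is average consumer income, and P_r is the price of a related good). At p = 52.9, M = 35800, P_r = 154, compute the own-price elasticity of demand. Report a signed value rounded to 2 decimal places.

At the given values, q = 53240 − 634(52.9) + 1.15(35800) − 149(154) = 37925.4.
∂q/∂p = −634.
E = (-634) × (52.9/37925.4) = -0.8843…

-0.88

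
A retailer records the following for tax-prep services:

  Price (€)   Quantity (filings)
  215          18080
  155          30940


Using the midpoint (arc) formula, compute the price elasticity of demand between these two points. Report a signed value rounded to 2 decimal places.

-1.62

%ΔQ = (30940 − 18080) / [(18080 + 30940)/2] = 12860/24510 = 0.524683…
%ΔP = (155 − 215) / [(215 + 155)/2] = -60/185 = -0.324324…
Arc Ed = %ΔQ / %ΔP = (12860/24510) / (-60/185) = -1.6177…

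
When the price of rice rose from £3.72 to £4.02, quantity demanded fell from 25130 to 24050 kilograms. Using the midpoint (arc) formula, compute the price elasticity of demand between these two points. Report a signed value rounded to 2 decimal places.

-0.57

%ΔQ = (24050 − 25130) / [(25130 + 24050)/2] = -1080/24590 = -0.043920…
%ΔP = (4.02 − 3.72) / [(3.72 + 4.02)/2] = 0.3/3.87 = 0.077519…
Arc Ed = %ΔQ / %ΔP = (-1080/24590) / (0.3/3.87) = -0.5665…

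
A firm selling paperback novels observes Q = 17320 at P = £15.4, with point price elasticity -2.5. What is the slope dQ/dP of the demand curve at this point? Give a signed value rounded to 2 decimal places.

Ed = (dQ/dP)·(P/Q) ⇒ dQ/dP = Ed·Q/P = (-2.5)·17320/15.4 = -2811.6883…

-2811.69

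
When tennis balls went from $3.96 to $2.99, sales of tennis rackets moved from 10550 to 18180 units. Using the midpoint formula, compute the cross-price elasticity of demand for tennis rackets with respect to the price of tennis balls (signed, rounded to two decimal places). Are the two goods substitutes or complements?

-1.90; complements

%ΔQ_{tennis rackets} = (18180 − 10550)/avg = 7630/14365 = 0.531152…
%ΔP_{tennis balls} = (2.99 − 3.96)/avg = -0.97/3.475 = -0.279136…
E_cross = (7630/14365) / (-0.97/3.475) = -1.9028…
E_cross < 0 ⇒ the goods are complements.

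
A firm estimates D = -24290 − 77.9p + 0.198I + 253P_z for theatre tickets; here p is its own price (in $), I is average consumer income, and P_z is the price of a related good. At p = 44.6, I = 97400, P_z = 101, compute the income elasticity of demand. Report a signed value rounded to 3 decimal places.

1.130

At the given values, D = -24290 − 77.9(44.6) + 0.198(97400) + 253(101) = 17073.86.
∂D/∂I = 0.198.
E = (0.198) × (97400/17073.86) = 1.12951…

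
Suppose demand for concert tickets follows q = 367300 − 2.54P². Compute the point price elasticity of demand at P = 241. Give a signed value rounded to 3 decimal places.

dq/dP = −2·2.54·P = -1224.28. At P = 241, q = 219774.26.
Ed = (dq/dP)·(P/q) = (-1224.28) × (241/219774.26) = -1.34252…

-1.343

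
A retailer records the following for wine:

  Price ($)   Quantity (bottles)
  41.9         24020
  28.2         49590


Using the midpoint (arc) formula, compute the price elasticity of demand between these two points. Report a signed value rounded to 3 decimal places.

%ΔQ = (49590 − 24020) / [(24020 + 49590)/2] = 25570/36805 = 0.694742…
%ΔP = (28.2 − 41.9) / [(41.9 + 28.2)/2] = -13.7/35.05 = -0.390870…
Arc Ed = %ΔQ / %ΔP = (25570/36805) / (-13.7/35.05) = -1.77742…

-1.777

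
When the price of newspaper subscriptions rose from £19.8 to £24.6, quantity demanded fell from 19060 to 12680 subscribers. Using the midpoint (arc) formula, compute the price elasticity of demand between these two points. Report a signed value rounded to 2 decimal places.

%ΔQ = (12680 − 19060) / [(19060 + 12680)/2] = -6380/15870 = -0.402016…
%ΔP = (24.6 − 19.8) / [(19.8 + 24.6)/2] = 4.8/22.2 = 0.216216…
Arc Ed = %ΔQ / %ΔP = (-6380/15870) / (4.8/22.2) = -1.8593…

-1.86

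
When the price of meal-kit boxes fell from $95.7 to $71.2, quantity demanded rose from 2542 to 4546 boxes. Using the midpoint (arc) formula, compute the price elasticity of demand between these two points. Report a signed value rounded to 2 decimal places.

-1.93

%ΔQ = (4546 − 2542) / [(2542 + 4546)/2] = 2004/3544 = 0.565462…
%ΔP = (71.2 − 95.7) / [(95.7 + 71.2)/2] = -24.5/83.45 = -0.293588…
Arc Ed = %ΔQ / %ΔP = (2004/3544) / (-24.5/83.45) = -1.9260…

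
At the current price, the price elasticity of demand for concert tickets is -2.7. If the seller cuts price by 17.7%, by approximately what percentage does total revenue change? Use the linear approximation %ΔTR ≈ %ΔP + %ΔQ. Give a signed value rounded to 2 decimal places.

+30.09%

%ΔQ ≈ Ed × %ΔP = (-2.7) × (-17.7%) = +47.7900%
%ΔTR ≈ %ΔP + %ΔQ = (-17.7%) + (+47.7900%) = +30.0900%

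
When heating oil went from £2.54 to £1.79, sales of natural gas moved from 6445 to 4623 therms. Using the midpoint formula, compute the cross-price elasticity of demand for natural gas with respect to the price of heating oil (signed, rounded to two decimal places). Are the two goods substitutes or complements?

%ΔQ_{natural gas} = (4623 − 6445)/avg = -1822/5534 = -0.329237…
%ΔP_{heating oil} = (1.79 − 2.54)/avg = -0.75/2.165 = -0.346420…
E_cross = (-1822/5534) / (-0.75/2.165) = 0.9503…
E_cross > 0 ⇒ the goods are substitutes.

0.95; substitutes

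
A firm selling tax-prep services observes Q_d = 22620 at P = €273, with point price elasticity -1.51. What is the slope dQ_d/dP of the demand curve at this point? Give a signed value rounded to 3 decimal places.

Ed = (dQ_d/dP)·(P/Q_d) ⇒ dQ_d/dP = Ed·Q_d/P = (-1.51)·22620/273 = -125.11428…

-125.114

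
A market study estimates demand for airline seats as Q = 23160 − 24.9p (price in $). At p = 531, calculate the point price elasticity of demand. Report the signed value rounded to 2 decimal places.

dQ/dp = −24.9. At p = 531, Q = 23160 − 24.9(531) = 9938.1.
Ed = (dQ/dp)·(p/Q) = −24.9 × (531/9938.1) = -1.3304…

-1.33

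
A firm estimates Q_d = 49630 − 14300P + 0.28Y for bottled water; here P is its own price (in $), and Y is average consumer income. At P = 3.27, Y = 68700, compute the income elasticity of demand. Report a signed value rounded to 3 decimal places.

At the given values, Q_d = 49630 − 14300(3.27) + 0.28(68700) = 22105.
∂Q_d/∂Y = 0.28.
E = (0.28) × (68700/22105) = 0.87021…

0.870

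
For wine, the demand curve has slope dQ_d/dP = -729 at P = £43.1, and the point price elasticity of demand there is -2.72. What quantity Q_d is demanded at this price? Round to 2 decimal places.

Ed = (dQ_d/dP)·(P/Q_d) ⇒ Q_d = (dQ_d/dP)·P/Ed = (-729)·43.1/(-2.72) = 11551.4338…

11551.43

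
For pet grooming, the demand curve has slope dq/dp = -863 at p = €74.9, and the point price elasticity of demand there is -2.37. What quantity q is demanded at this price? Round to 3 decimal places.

27273.713

Ed = (dq/dp)·(p/q) ⇒ q = (dq/dp)·p/Ed = (-863)·74.9/(-2.37) = 27273.71308…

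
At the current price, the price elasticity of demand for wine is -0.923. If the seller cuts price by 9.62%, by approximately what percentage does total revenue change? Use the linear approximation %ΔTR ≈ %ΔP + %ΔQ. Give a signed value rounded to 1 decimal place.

-0.7%

%ΔQ ≈ Ed × %ΔP = (-0.923) × (-9.62%) = +8.8793%
%ΔTR ≈ %ΔP + %ΔQ = (-9.62%) + (+8.8793%) = -0.7407%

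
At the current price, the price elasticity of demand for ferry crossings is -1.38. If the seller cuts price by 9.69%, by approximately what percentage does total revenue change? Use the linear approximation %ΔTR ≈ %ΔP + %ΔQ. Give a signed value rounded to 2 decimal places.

%ΔQ ≈ Ed × %ΔP = (-1.38) × (-9.69%) = +13.3722%
%ΔTR ≈ %ΔP + %ΔQ = (-9.69%) + (+13.3722%) = +3.6822%

+3.68%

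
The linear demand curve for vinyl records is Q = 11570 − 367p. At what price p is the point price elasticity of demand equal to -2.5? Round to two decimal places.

Ed = −367p/(11570 − 367p). Set this equal to -2.5:
367p = 2.5·(11570 − 367p) ⇒ 367p(1 + 2.5) = 2.5·11570
p = 2.5·11570 / (367·3.5) = 22.5184…

22.52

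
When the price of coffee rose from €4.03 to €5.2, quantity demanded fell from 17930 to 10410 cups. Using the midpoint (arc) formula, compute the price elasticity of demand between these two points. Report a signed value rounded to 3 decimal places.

%ΔQ = (10410 − 17930) / [(17930 + 10410)/2] = -7520/14170 = -0.530698…
%ΔP = (5.2 − 4.03) / [(4.03 + 5.2)/2] = 1.17/4.615 = 0.253521…
Arc Ed = %ΔQ / %ΔP = (-7520/14170) / (1.17/4.615) = -2.09331…

-2.093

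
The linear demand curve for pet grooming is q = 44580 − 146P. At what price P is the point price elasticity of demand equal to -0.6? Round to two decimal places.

114.50

Ed = −146P/(44580 − 146P). Set this equal to -0.6:
146P = 0.6·(44580 − 146P) ⇒ 146P(1 + 0.6) = 0.6·44580
P = 0.6·44580 / (146·1.6) = 114.5034…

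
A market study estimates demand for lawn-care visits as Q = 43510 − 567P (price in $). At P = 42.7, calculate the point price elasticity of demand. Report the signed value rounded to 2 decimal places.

-1.25

dQ/dP = −567. At P = 42.7, Q = 43510 − 567(42.7) = 19299.1.
Ed = (dQ/dP)·(P/Q) = −567 × (42.7/19299.1) = -1.2545…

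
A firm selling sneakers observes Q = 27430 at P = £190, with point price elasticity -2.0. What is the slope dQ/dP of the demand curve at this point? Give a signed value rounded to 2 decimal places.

-288.74

Ed = (dQ/dP)·(P/Q) ⇒ dQ/dP = Ed·Q/P = (-2.0)·27430/190 = -288.7368…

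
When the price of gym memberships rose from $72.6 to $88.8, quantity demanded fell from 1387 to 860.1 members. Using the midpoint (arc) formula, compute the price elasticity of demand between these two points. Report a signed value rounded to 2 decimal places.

%ΔQ = (860.1 − 1387) / [(1387 + 860.1)/2] = -526.9/1123.55 = -0.468959…
%ΔP = (88.8 − 72.6) / [(72.6 + 88.8)/2] = 16.2/80.7 = 0.200743…
Arc Ed = %ΔQ / %ΔP = (-526.9/1123.55) / (16.2/80.7) = -2.3361…

-2.34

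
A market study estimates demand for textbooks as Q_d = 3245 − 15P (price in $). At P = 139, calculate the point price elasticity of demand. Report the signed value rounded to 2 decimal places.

-1.80

dQ_d/dP = −15. At P = 139, Q_d = 3245 − 15(139) = 1160.
Ed = (dQ_d/dP)·(P/Q_d) = −15 × (139/1160) = -1.7974…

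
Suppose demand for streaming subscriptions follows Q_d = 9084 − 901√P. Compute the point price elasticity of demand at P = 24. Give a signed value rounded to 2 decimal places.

dQ_d/dP = −901/(2√P) = -91.9579. At P = 24, Q_d = 4670.02.
Ed = (dQ_d/dP)·(P/Q_d) = (-91.9579) × (24/4670.02) = -0.4725…

-0.47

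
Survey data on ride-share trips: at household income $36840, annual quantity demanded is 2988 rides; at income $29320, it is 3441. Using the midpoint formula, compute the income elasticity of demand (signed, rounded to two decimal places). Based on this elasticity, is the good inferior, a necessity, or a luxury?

%ΔQ = (3441 − 2988)/[( 2988 + 3441)/2] = 453/3214.5 = 0.140923…
%ΔIncome = (29320 − 36840)/[( 36840 + 29320)/2] = -7520/33080 = -0.227327…
E_income = (453/3214.5) / (-7520/33080) = -0.6199…
E_income < 0 ⇒ inferior good.

-0.62; inferior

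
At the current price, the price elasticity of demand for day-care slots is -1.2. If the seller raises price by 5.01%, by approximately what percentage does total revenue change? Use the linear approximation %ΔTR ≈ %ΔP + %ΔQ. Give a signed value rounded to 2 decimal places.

-1.00%

%ΔQ ≈ Ed × %ΔP = (-1.2) × (+5.01%) = -6.0120%
%ΔTR ≈ %ΔP + %ΔQ = (+5.01%) + (-6.0120%) = -1.0020%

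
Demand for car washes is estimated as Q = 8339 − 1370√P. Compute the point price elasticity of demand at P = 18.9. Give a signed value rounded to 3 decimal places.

dQ/dP = −1370/(2√P) = -157.565. At P = 18.9, Q = 2383.04.
Ed = (dQ/dP)·(P/Q) = (-157.565) × (18.9/2383.04) = -1.24965…

-1.250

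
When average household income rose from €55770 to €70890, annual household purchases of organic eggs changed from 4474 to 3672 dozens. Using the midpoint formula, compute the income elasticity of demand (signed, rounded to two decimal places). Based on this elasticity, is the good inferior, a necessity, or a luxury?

%ΔQ = (3672 − 4474)/[( 4474 + 3672)/2] = -802/4073 = -0.196906…
%ΔIncome = (70890 − 55770)/[( 55770 + 70890)/2] = 15120/63330 = 0.238749…
E_income = (-802/4073) / (15120/63330) = -0.8247…
E_income < 0 ⇒ inferior good.

-0.82; inferior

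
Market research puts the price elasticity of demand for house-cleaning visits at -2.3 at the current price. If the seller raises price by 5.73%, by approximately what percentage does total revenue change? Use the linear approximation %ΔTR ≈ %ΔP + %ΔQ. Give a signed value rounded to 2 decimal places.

-7.45%

%ΔQ ≈ Ed × %ΔP = (-2.3) × (+5.73%) = -13.1790%
%ΔTR ≈ %ΔP + %ΔQ = (+5.73%) + (-13.1790%) = -7.4490%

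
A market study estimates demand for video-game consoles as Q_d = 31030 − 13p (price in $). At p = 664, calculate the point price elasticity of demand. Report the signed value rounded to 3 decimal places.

dQ_d/dp = −13. At p = 664, Q_d = 31030 − 13(664) = 22398.
Ed = (dQ_d/dp)·(p/Q_d) = −13 × (664/22398) = -0.38539…

-0.385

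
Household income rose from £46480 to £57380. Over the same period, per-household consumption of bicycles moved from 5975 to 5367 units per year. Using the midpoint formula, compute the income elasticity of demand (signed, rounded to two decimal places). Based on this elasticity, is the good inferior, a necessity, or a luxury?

%ΔQ = (5367 − 5975)/[( 5975 + 5367)/2] = -608/5671 = -0.107212…
%ΔIncome = (57380 − 46480)/[( 46480 + 57380)/2] = 10900/51930 = 0.209897…
E_income = (-608/5671) / (10900/51930) = -0.5107…
E_income < 0 ⇒ inferior good.

-0.51; inferior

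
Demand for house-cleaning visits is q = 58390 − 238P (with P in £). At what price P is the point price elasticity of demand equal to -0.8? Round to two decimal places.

Ed = −238P/(58390 − 238P). Set this equal to -0.8:
238P = 0.8·(58390 − 238P) ⇒ 238P(1 + 0.8) = 0.8·58390
P = 0.8·58390 / (238·1.8) = 109.0382…

109.04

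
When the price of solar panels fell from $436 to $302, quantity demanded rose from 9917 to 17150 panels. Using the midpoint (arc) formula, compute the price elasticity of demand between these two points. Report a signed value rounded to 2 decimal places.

%ΔQ = (17150 − 9917) / [(9917 + 17150)/2] = 7233/13533.5 = 0.534451…
%ΔP = (302 − 436) / [(436 + 302)/2] = -134/369 = -0.363143…
Arc Ed = %ΔQ / %ΔP = (7233/13533.5) / (-134/369) = -1.4717…

-1.47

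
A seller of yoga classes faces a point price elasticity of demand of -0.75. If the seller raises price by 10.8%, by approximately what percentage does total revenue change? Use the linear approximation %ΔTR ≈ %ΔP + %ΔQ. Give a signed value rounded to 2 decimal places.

%ΔQ ≈ Ed × %ΔP = (-0.75) × (+10.8%) = -8.1000%
%ΔTR ≈ %ΔP + %ΔQ = (+10.8%) + (-8.1000%) = +2.7000%

+2.70%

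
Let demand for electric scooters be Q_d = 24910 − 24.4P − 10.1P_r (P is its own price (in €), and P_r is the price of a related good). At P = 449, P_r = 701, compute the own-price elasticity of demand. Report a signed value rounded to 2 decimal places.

-1.59

At the given values, Q_d = 24910 − 24.4(449) − 10.1(701) = 6874.3.
∂Q_d/∂P = −24.4.
E = (-24.4) × (449/6874.3) = -1.5937…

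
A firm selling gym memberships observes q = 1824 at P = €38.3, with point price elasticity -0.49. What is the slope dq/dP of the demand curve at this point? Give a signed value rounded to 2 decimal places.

-23.34

Ed = (dq/dP)·(P/q) ⇒ dq/dP = Ed·q/P = (-0.49)·1824/38.3 = -23.3357…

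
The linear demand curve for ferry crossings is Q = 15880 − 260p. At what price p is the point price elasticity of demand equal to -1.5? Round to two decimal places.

Ed = −260p/(15880 − 260p). Set this equal to -1.5:
260p = 1.5·(15880 − 260p) ⇒ 260p(1 + 1.5) = 1.5·15880
p = 1.5·15880 / (260·2.5) = 36.6461…

36.65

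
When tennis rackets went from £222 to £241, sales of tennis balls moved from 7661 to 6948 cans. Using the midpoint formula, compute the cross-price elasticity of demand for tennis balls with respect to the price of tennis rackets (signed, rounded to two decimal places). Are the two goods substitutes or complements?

-1.19; complements

%ΔQ_{tennis balls} = (6948 − 7661)/avg = -713/7304.5 = -0.097611…
%ΔP_{tennis rackets} = (241 − 222)/avg = 19/231.5 = 0.082073…
E_cross = (-713/7304.5) / (19/231.5) = -1.1893…
E_cross < 0 ⇒ the goods are complements.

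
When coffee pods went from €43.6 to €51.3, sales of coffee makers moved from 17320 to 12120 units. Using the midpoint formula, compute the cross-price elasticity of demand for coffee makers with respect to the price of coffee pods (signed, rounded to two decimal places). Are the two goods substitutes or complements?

%ΔQ_{coffee makers} = (12120 − 17320)/avg = -5200/14720 = -0.353260…
%ΔP_{coffee pods} = (51.3 − 43.6)/avg = 7.7/47.45 = 0.162276…
E_cross = (-5200/14720) / (7.7/47.45) = -2.1769…
E_cross < 0 ⇒ the goods are complements.

-2.18; complements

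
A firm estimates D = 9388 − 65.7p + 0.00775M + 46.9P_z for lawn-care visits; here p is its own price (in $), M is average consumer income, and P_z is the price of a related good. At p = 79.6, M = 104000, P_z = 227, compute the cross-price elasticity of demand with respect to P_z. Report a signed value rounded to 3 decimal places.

At the given values, D = 9388 − 65.7(79.6) + 0.00775(104000) + 46.9(227) = 15610.58.
∂D/∂P_z = 46.9.
E = (46.9) × (227/15610.58) = 0.68199…

0.682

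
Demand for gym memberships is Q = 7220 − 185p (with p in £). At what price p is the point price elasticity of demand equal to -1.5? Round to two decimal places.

23.42

Ed = −185p/(7220 − 185p). Set this equal to -1.5:
185p = 1.5·(7220 − 185p) ⇒ 185p(1 + 1.5) = 1.5·7220
p = 1.5·7220 / (185·2.5) = 23.4162…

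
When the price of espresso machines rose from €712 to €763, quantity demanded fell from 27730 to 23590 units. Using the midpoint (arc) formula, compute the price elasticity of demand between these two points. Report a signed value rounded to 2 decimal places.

-2.33

%ΔQ = (23590 − 27730) / [(27730 + 23590)/2] = -4140/25660 = -0.161340…
%ΔP = (763 − 712) / [(712 + 763)/2] = 51/737.5 = 0.069152…
Arc Ed = %ΔQ / %ΔP = (-4140/25660) / (51/737.5) = -2.3331…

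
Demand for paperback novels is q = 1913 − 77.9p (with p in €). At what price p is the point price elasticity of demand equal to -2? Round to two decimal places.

Ed = −77.9p/(1913 − 77.9p). Set this equal to -2:
77.9p = 2·(1913 − 77.9p) ⇒ 77.9p(1 + 2) = 2·1913
p = 2·1913 / (77.9·3) = 16.3714…

16.37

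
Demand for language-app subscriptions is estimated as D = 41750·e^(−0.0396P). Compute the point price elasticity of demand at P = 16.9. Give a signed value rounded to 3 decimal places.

dD/dP = −0.0396·D = -846.651. At P = 16.9, D = 21380.1.
Ed = (dD/dP)·(P/D) = (-846.651) × (16.9/21380.1) = -0.66924

-0.669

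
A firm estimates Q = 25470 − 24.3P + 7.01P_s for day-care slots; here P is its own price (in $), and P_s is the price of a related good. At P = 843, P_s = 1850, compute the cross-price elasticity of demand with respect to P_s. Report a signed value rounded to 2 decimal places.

0.72

At the given values, Q = 25470 − 24.3(843) + 7.01(1850) = 17953.6.
∂Q/∂P_s = 7.01.
E = (7.01) × (1850/17953.6) = 0.7223…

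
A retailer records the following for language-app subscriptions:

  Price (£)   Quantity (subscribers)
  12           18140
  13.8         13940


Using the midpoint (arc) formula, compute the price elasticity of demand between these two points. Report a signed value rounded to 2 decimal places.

-1.88

%ΔQ = (13940 − 18140) / [(18140 + 13940)/2] = -4200/16040 = -0.261845…
%ΔP = (13.8 − 12) / [(12 + 13.8)/2] = 1.8/12.9 = 0.139534…
Arc Ed = %ΔQ / %ΔP = (-4200/16040) / (1.8/12.9) = -1.8765…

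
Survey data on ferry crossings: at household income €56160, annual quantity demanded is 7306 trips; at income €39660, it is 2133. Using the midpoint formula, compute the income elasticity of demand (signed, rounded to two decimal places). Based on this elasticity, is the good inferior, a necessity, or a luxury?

%ΔQ = (2133 − 7306)/[( 7306 + 2133)/2] = -5173/4719.5 = -1.096090…
%ΔIncome = (39660 − 56160)/[( 56160 + 39660)/2] = -16500/47910 = -0.344395…
E_income = (-5173/4719.5) / (-16500/47910) = 3.1826…
E_income > 1 ⇒ normal good, luxury.

3.18; luxury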